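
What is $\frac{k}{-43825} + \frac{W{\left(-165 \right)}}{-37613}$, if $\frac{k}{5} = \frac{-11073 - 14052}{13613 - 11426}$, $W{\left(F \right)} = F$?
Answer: $\frac{273861380}{48067044381} \approx 0.0056975$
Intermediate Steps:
$k = - \frac{41875}{729}$ ($k = 5 \frac{-11073 - 14052}{13613 - 11426} = 5 \left(- \frac{25125}{2187}\right) = 5 \left(\left(-25125\right) \frac{1}{2187}\right) = 5 \left(- \frac{8375}{729}\right) = - \frac{41875}{729} \approx -57.442$)
$\frac{k}{-43825} + \frac{W{\left(-165 \right)}}{-37613} = - \frac{41875}{729 \left(-43825\right)} - \frac{165}{-37613} = \left(- \frac{41875}{729}\right) \left(- \frac{1}{43825}\right) - - \frac{165}{37613} = \frac{1675}{1277937} + \frac{165}{37613} = \frac{273861380}{48067044381}$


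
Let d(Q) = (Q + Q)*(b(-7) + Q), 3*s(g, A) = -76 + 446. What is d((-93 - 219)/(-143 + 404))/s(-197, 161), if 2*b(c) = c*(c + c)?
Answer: -432536/466755 ≈ -0.92669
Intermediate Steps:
b(c) = c² (b(c) = (c*(c + c))/2 = (c*(2*c))/2 = (2*c²)/2 = c²)
s(g, A) = 370/3 (s(g, A) = (-76 + 446)/3 = (⅓)*370 = 370/3)
d(Q) = 2*Q*(49 + Q) (d(Q) = (Q + Q)*((-7)² + Q) = (2*Q)*(49 + Q) = 2*Q*(49 + Q))
d((-93 - 219)/(-143 + 404))/s(-197, 161) = (2*((-93 - 219)/(-143 + 404))*(49 + (-93 - 219)/(-143 + 404)))/(370/3) = (2*(-312/261)*(49 - 312/261))*(3/370) = (2*(-312*1/261)*(49 - 312*1/261))*(3/370) = (2*(-104/87)*(49 - 104/87))*(3/370) = (2*(-104/87)*(4159/87))*(3/370) = -865072/7569*3/370 = -432536/466755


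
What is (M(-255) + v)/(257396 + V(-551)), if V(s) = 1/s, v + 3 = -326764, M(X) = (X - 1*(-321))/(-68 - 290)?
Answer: -32228720626/25386709905 ≈ -1.2695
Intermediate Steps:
M(X) = -321/358 - X/358 (M(X) = (X + 321)/(-358) = (321 + X)*(-1/358) = -321/358 - X/358)
v = -326767 (v = -3 - 326764 = -326767)
(M(-255) + v)/(257396 + V(-551)) = ((-321/358 - 1/358*(-255)) - 326767)/(257396 + 1/(-551)) = ((-321/358 + 255/358) - 326767)/(257396 - 1/551) = (-33/179 - 326767)/(141825195/551) = -58491326/179*551/141825195 = -32228720626/25386709905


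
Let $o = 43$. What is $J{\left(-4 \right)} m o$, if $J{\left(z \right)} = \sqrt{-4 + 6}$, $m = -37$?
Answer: $- 1591 \sqrt{2} \approx -2250.0$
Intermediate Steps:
$J{\left(z \right)} = \sqrt{2}$
$J{\left(-4 \right)} m o = \sqrt{2} \left(-37\right) 43 = - 37 \sqrt{2} \cdot 43 = - 1591 \sqrt{2}$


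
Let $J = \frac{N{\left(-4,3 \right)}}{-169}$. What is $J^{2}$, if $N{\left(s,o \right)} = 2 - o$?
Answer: $\frac{1}{28561} \approx 3.5013 \cdot 10^{-5}$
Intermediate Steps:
$J = \frac{1}{169}$ ($J = \frac{2 - 3}{-169} = \left(2 - 3\right) \left(- \frac{1}{169}\right) = \left(-1\right) \left(- \frac{1}{169}\right) = \frac{1}{169} \approx 0.0059172$)
$J^{2} = \left(\frac{1}{169}\right)^{2} = \frac{1}{28561}$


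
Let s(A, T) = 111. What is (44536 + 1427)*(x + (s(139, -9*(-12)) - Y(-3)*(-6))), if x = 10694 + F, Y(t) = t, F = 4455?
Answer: 700568046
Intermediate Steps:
x = 15149 (x = 10694 + 4455 = 15149)
(44536 + 1427)*(x + (s(139, -9*(-12)) - Y(-3)*(-6))) = (44536 + 1427)*(15149 + (111 - (-3)*(-6))) = 45963*(15149 + (111 - 1*18)) = 45963*(15149 + (111 - 18)) = 45963*(15149 + 93) = 45963*15242 = 700568046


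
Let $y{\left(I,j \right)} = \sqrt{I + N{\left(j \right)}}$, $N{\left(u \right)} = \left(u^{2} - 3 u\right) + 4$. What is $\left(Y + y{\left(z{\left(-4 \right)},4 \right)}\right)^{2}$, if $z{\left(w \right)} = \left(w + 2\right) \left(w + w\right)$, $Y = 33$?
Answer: $1113 + 132 \sqrt{6} \approx 1436.3$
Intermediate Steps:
$N{\left(u \right)} = 4 + u^{2} - 3 u$
$z{\left(w \right)} = 2 w \left(2 + w\right)$ ($z{\left(w \right)} = \left(2 + w\right) 2 w = 2 w \left(2 + w\right)$)
$y{\left(I,j \right)} = \sqrt{4 + I + j^{2} - 3 j}$ ($y{\left(I,j \right)} = \sqrt{I + \left(4 + j^{2} - 3 j\right)} = \sqrt{4 + I + j^{2} - 3 j}$)
$\left(Y + y{\left(z{\left(-4 \right)},4 \right)}\right)^{2} = \left(33 + \sqrt{4 + 2 \left(-4\right) \left(2 - 4\right) + 4^{2} - 12}\right)^{2} = \left(33 + \sqrt{4 + 2 \left(-4\right) \left(-2\right) + 16 - 12}\right)^{2} = \left(33 + \sqrt{4 + 16 + 16 - 12}\right)^{2} = \left(33 + \sqrt{24}\right)^{2} = \left(33 + 2 \sqrt{6}\right)^{2}$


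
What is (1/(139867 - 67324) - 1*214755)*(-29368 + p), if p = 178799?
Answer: -2327981359552484/72543 ≈ -3.2091e+10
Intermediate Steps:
(1/(139867 - 67324) - 1*214755)*(-29368 + p) = (1/(139867 - 67324) - 1*214755)*(-29368 + 178799) = (1/72543 - 214755)*149431 = -15578971964/72543*149431 = -2327981359552484/72543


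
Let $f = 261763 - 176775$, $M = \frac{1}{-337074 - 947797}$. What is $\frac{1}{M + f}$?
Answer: $\frac{1284871}{109198616547} \approx 1.1766 \cdot 10^{-5}$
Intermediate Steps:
$M = - \frac{1}{1284871}$ ($M = \frac{1}{-1284871} = - \frac{1}{1284871} \approx -7.7829 \cdot 10^{-7}$)
$f = 84988$ ($f = 261763 - 176775 = 84988$)
$\frac{1}{M + f} = \frac{1}{- \frac{1}{1284871} + 84988} = \frac{1}{\frac{109198616547}{1284871}} = \frac{1284871}{109198616547}$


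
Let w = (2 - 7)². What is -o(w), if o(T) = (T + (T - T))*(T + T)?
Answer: -1250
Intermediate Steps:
w = 25 (w = (-5)² = 25)
o(T) = 2*T² (o(T) = (T + 0)*(2*T) = T*(2*T) = 2*T²)
-o(w) = -2*25² = -2*625 = -1*1250 = -1250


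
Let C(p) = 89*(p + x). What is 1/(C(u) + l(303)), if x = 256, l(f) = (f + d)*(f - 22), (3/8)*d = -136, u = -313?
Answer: -3/65518 ≈ -4.5789e-5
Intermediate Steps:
d = -1088/3 (d = (8/3)*(-136) = -1088/3 ≈ -362.67)
l(f) = (-22 + f)*(-1088/3 + f) (l(f) = (f - 1088/3)*(f - 22) = (-1088/3 + f)*(-22 + f) = (-22 + f)*(-1088/3 + f))
C(p) = 22784 + 89*p (C(p) = 89*(p + 256) = 89*(256 + p) = 22784 + 89*p)
1/(C(u) + l(303)) = 1/((22784 + 89*(-313)) + (23936/3 + 303² - 1154/3*303)) = 1/((22784 - 27857) + (23936/3 + 91809 - 116554)) = 1/(-5073 - 50299/3) = 1/(-65518/3) = -3/65518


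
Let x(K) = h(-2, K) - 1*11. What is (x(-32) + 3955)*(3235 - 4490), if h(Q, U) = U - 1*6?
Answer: -4902030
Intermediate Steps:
h(Q, U) = -6 + U (h(Q, U) = U - 6 = -6 + U)
x(K) = -17 + K (x(K) = (-6 + K) - 1*11 = (-6 + K) - 11 = -17 + K)
(x(-32) + 3955)*(3235 - 4490) = ((-17 - 32) + 3955)*(3235 - 4490) = (-49 + 3955)*(-1255) = 3906*(-1255) = -4902030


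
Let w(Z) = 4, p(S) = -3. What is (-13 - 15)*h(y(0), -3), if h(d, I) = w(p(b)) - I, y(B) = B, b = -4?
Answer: -196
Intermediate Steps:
h(d, I) = 4 - I
(-13 - 15)*h(y(0), -3) = (-13 - 15)*(4 - 1*(-3)) = -28*(4 + 3) = -28*7 = -196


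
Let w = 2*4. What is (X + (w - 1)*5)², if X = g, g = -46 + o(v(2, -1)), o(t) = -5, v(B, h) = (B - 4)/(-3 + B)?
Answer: 256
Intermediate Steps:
w = 8
v(B, h) = (-4 + B)/(-3 + B)
g = -51 (g = -46 - 5 = -51)
X = -51
(X + (w - 1)*5)² = (-51 + (8 - 1)*5)² = (-51 + 7*5)² = (-51 + 35)² = (-16)² = 256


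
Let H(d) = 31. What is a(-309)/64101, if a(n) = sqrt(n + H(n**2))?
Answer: I*sqrt(278)/64101 ≈ 0.00026011*I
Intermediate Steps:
a(n) = sqrt(31 + n) (a(n) = sqrt(n + 31) = sqrt(31 + n))
a(-309)/64101 = sqrt(31 - 309)/64101 = sqrt(-278)*(1/64101) = (I*sqrt(278))*(1/64101) = I*sqrt(278)/64101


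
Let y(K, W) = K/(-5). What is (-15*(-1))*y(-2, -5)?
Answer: 6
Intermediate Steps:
y(K, W) = -K/5 (y(K, W) = K*(-⅕) = -K/5)
(-15*(-1))*y(-2, -5) = (-15*(-1))*(-⅕*(-2)) = 15*(⅖) = 6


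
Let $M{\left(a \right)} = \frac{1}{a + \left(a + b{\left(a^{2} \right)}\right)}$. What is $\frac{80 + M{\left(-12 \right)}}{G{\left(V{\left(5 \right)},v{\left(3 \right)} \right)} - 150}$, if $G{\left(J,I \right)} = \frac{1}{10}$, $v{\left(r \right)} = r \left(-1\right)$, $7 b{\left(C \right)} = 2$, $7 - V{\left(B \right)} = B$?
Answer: $- \frac{66365}{124417} \approx -0.53341$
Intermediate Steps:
$V{\left(B \right)} = 7 - B$
$b{\left(C \right)} = \frac{2}{7}$ ($b{\left(C \right)} = \frac{1}{7} \cdot 2 = \frac{2}{7}$)
$v{\left(r \right)} = - r$
$M{\left(a \right)} = \frac{1}{\frac{2}{7} + 2 a}$ ($M{\left(a \right)} = \frac{1}{a + \left(a + \frac{2}{7}\right)} = \frac{1}{a + \left(\frac{2}{7} + a\right)} = \frac{1}{\frac{2}{7} + 2 a}$)
$G{\left(J,I \right)} = \frac{1}{10}$
$\frac{80 + M{\left(-12 \right)}}{G{\left(V{\left(5 \right)},v{\left(3 \right)} \right)} - 150} = \frac{80 + \frac{7}{2 \left(1 + 7 \left(-12\right)\right)}}{\frac{1}{10} - 150} = \frac{80 + \frac{7}{2 \left(1 - 84\right)}}{- \frac{1499}{10}} = \left(80 + \frac{7}{2 \left(-83\right)}\right) \left(- \frac{10}{1499}\right) = \left(80 + \frac{7}{2} \left(- \frac{1}{83}\right)\right) \left(- \frac{10}{1499}\right) = \left(80 - \frac{7}{166}\right) \left(- \frac{10}{1499}\right) = \frac{13273}{166} \left(- \frac{10}{1499}\right) = - \frac{66365}{124417}$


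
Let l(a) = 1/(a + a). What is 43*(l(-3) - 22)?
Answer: -5719/6 ≈ -953.17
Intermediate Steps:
l(a) = 1/(2*a)
43*(l(-3) - 22) = 43*((½)/(-3) - 22) = 43*((½)*(-⅓) - 22) = 43*(-⅙ - 22) = 43*(-133/6) = -5719/6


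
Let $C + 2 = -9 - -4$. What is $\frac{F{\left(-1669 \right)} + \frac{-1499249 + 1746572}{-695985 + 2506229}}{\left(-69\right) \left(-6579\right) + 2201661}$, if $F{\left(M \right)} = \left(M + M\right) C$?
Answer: $\frac{2226232033}{253016088912} \approx 0.0087988$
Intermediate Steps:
$C = -7$ ($C = -2 - 5 = -7$)
$F{\left(M \right)} = - 14 M$ ($F{\left(M \right)} = \left(M + M\right) \left(-7\right) = 2 M \left(-7\right) = - 14 M$)
$\frac{F{\left(-1669 \right)} + \frac{-1499249 + 1746572}{-695985 + 2506229}}{\left(-69\right) \left(-6579\right) + 2201661} = \frac{\left(-14\right) \left(-1669\right) + \frac{-1499249 + 1746572}{-695985 + 2506229}}{\left(-69\right) \left(-6579\right) + 2201661} = \frac{23366 + \frac{247323}{1810244}}{453951 + 2201661} = \frac{23366 + 247323 \cdot \frac{1}{1810244}}{2655612} = \left(23366 + \frac{13017}{95276}\right) \frac{1}{2655612} = \frac{2226232033}{95276} \cdot \frac{1}{2655612} = \frac{2226232033}{253016088912}$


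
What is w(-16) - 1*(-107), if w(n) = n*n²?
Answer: -3989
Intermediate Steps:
w(n) = n³
w(-16) - 1*(-107) = (-16)³ - 1*(-107) = -4096 + 107 = -3989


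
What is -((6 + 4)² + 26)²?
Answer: -15876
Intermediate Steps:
-((6 + 4)² + 26)² = -(10² + 26)² = -(100 + 26)² = -1*126² = -1*15876 = -15876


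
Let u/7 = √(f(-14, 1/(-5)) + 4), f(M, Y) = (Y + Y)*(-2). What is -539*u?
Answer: -7546*√30/5 ≈ -8266.2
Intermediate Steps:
f(M, Y) = -4*Y (f(M, Y) = (2*Y)*(-2) = -4*Y)
u = 14*√30/5 (u = 7*√(-4/(-5) + 4) = 7*√(-4*(-⅕) + 4) = 7*√(⅘ + 4) = 7*√(24/5) = 7*(2*√30/5) = 14*√30/5 ≈ 15.336)
-539*u = -7546*√30/5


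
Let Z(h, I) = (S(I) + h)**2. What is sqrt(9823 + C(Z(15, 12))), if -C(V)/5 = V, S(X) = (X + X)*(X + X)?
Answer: I*sqrt(1736582) ≈ 1317.8*I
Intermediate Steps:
S(X) = 4*X**2 (S(X) = (2*X)*(2*X) = 4*X**2)
Z(h, I) = (h + 4*I**2)**2 (Z(h, I) = (4*I**2 + h)**2 = (h + 4*I**2)**2)
C(V) = -5*V
sqrt(9823 + C(Z(15, 12))) = sqrt(9823 - 5*(15 + 4*12**2)**2) = sqrt(9823 - 5*(15 + 4*144)**2) = sqrt(9823 - 5*(15 + 576)**2) = sqrt(9823 - 5*591**2) = sqrt(9823 - 5*349281) = sqrt(9823 - 1746405) = sqrt(-1736582) = I*sqrt(1736582)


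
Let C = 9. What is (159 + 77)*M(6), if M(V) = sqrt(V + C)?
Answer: 236*sqrt(15) ≈ 914.02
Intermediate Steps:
M(V) = sqrt(9 + V) (M(V) = sqrt(V + 9) = sqrt(9 + V))
(159 + 77)*M(6) = (159 + 77)*sqrt(9 + 6) = 236*sqrt(15)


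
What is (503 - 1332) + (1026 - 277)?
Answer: -80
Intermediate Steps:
(503 - 1332) + (1026 - 277) = -829 + 749 = -80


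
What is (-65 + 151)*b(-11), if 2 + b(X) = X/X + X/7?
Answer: -1548/7 ≈ -221.14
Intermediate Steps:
b(X) = -1 + X/7 (b(X) = -2 + (X/X + X/7) = -2 + (1 + X*(1/7)) = -2 + (1 + X/7) = -1 + X/7)
(-65 + 151)*b(-11) = (-65 + 151)*(-1 + (1/7)*(-11)) = 86*(-1 - 11/7) = 86*(-18/7) = -1548/7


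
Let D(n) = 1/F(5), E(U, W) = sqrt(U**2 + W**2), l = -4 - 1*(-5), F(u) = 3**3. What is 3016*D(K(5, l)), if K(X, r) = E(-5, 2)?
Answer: 3016/27 ≈ 111.70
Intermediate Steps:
F(u) = 27
l = 1 (l = -4 + 5 = 1)
K(X, r) = sqrt(29) (K(X, r) = sqrt((-5)**2 + 2**2) = sqrt(25 + 4) = sqrt(29))
D(n) = 1/27
3016*D(K(5, l)) = 3016*(1/27) = 3016/27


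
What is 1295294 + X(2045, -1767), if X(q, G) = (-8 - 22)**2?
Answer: 1296194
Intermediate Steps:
X(q, G) = 900 (X(q, G) = (-30)**2 = 900)
1295294 + X(2045, -1767) = 1295294 + 900 = 1296194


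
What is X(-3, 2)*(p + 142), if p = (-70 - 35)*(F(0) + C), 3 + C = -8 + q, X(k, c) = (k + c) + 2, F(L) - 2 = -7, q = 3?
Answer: 1507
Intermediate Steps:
F(L) = -5 (F(L) = 2 - 7 = -5)
X(k, c) = 2 + c + k (X(k, c) = (c + k) + 2 = 2 + c + k)
C = -8 (C = -3 + (-8 + 3) = -3 - 5 = -8)
p = 1365 (p = (-70 - 35)*(-5 - 8) = -105*(-13) = 1365)
X(-3, 2)*(p + 142) = (2 + 2 - 3)*(1365 + 142) = 1*1507 = 1507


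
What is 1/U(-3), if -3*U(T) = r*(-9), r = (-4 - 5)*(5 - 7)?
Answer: 1/54 ≈ 0.018519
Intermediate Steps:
r = 18 (r = -9*(-2) = 18)
U(T) = 54 (U(T) = -6*(-9) = -⅓*(-162) = 54)
1/U(-3) = 1/54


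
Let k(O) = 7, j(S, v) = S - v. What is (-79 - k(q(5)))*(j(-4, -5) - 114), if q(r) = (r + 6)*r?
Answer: 9718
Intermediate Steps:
q(r) = r*(6 + r) (q(r) = (6 + r)*r = r*(6 + r))
(-79 - k(q(5)))*(j(-4, -5) - 114) = (-79 - 1*7)*((-4 - 1*(-5)) - 114) = (-79 - 7)*((-4 + 5) - 114) = -86*(1 - 114) = -86*(-113) = 9718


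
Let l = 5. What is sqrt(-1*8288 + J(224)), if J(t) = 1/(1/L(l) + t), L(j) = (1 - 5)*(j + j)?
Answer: 2*I*sqrt(575454178)/527 ≈ 91.038*I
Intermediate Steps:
L(j) = -8*j
J(t) = 1/(-1/40 + t) (J(t) = 1/(1/(-8*5) + t) = 1/(1/(-40) + t) = 1/(-1/40 + t))
sqrt(-1*8288 + J(224)) = sqrt(-1*8288 + 40/(-1 + 40*224)) = sqrt(-8288 + 40/(-1 + 8960)) = sqrt(-8288 + 40/8959) = sqrt(-74252152/8959) = 2*I*sqrt(575454178)/527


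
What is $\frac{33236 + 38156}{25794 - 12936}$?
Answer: $\frac{35696}{6429} \approx 5.5523$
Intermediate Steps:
$\frac{33236 + 38156}{25794 - 12936} = \frac{71392}{12858} = 71392 \cdot \frac{1}{12858} = \frac{35696}{6429}$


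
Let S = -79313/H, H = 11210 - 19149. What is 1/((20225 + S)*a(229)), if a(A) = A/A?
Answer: 7939/160645588 ≈ 4.9419e-5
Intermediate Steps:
H = -7939
S = 79313/7939 (S = -79313/(-7939) = -79313*(-1/7939) = 79313/7939 ≈ 9.9903)
a(A) = 1
1/((20225 + S)*a(229)) = 1/((20225 + 79313/7939)*1) = 1/(160645588/7939) = (7939/160645588)*1 = 7939/160645588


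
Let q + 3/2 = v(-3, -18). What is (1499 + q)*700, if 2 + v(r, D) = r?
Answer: 1044750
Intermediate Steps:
v(r, D) = -2 + r
q = -13/2 (q = -3/2 + (-2 - 3) = -3/2 - 5 = -13/2 ≈ -6.5000)
(1499 + q)*700 = (1499 - 13/2)*700 = (2985/2)*700 = 1044750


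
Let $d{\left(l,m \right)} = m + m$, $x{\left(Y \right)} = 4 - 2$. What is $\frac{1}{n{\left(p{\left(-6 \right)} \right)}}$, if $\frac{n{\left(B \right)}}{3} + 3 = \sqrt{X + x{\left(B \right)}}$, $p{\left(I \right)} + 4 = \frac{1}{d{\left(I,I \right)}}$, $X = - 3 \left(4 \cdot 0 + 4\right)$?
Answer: $- \frac{1}{19} - \frac{i \sqrt{10}}{57} \approx -0.052632 - 0.055479 i$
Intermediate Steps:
$x{\left(Y \right)} = 2$ ($x{\left(Y \right)} = 4 - 2 = 2$)
$X = -12$ ($X = - 3 \left(0 + 4\right) = \left(-3\right) 4 = -12$)
$d{\left(l,m \right)} = 2 m$
$p{\left(I \right)} = -4 + \frac{1}{2 I}$
$n{\left(B \right)} = -9 + 3 i \sqrt{10}$ ($n{\left(B \right)} = -9 + 3 \sqrt{-12 + 2} = -9 + 3 \sqrt{-10} = -9 + 3 i \sqrt{10}$)
$\frac{1}{n{\left(p{\left(-6 \right)} \right)}} = \frac{1}{-9 + 3 i \sqrt{10}}$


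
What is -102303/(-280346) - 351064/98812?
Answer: -3153950861/989341034 ≈ -3.1879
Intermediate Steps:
-102303/(-280346) - 351064/98812 = -102303*(-1/280346) - 351064*1/98812 = 102303/280346 - 12538/3529 = -3153950861/989341034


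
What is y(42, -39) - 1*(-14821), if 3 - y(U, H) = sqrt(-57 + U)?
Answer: 14824 - I*sqrt(15) ≈ 14824.0 - 3.873*I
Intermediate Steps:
y(U, H) = 3 - sqrt(-57 + U)
y(42, -39) - 1*(-14821) = (3 - sqrt(-57 + 42)) - 1*(-14821) = (3 - sqrt(-15)) + 14821 = (3 - I*sqrt(15)) + 14821 = 14824 - I*sqrt(15)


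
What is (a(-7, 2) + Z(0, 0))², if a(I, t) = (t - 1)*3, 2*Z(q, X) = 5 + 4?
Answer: 225/4 ≈ 56.250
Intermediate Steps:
Z(q, X) = 9/2 (Z(q, X) = (5 + 4)/2 = (½)*9 = 9/2)
a(I, t) = -3 + 3*t (a(I, t) = (-1 + t)*3 = -3 + 3*t)
(a(-7, 2) + Z(0, 0))² = ((-3 + 3*2) + 9/2)² = ((-3 + 6) + 9/2)² = (3 + 9/2)² = (15/2)² = 225/4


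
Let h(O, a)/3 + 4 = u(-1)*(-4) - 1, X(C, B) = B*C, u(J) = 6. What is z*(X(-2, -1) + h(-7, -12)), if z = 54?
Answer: -4590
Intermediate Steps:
h(O, a) = -87 (h(O, a) = -12 + 3*(6*(-4) - 1) = -12 + 3*(-24 - 1) = -12 + 3*(-25) = -12 - 75 = -87)
z*(X(-2, -1) + h(-7, -12)) = 54*(-1*(-2) - 87) = 54*(2 - 87) = 54*(-85) = -4590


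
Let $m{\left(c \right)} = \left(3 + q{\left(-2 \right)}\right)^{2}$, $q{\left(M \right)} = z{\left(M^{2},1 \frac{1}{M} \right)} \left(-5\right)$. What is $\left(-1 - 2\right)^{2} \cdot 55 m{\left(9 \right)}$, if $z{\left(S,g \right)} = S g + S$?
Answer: $24255$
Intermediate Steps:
$z{\left(S,g \right)} = S + S g$
$q{\left(M \right)} = - 5 M^{2} \left(1 + \frac{1}{M}\right)$ ($q{\left(M \right)} = M^{2} \left(1 + 1 \frac{1}{M}\right) \left(-5\right) = M^{2} \left(1 + \frac{1}{M}\right) \left(-5\right) = - 5 M^{2} \left(1 + \frac{1}{M}\right)$)
$m{\left(c \right)} = 49$ ($m{\left(c \right)} = \left(3 - - 10 \left(1 - 2\right)\right)^{2} = \left(3 - \left(-10\right) \left(-1\right)\right)^{2} = \left(3 - 10\right)^{2} = \left(-7\right)^{2} = 49$)
$\left(-1 - 2\right)^{2} \cdot 55 m{\left(9 \right)} = \left(-1 - 2\right)^{2} \cdot 55 \cdot 49 = \left(-3\right)^{2} \cdot 55 \cdot 49 = 9 \cdot 55 \cdot 49 = 495 \cdot 49 = 24255$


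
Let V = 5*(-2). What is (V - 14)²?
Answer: 576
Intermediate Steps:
V = -10
(V - 14)² = (-10 - 14)² = (-24)² = 576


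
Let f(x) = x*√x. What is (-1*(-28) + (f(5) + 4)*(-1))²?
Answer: 701 - 240*√5 ≈ 164.34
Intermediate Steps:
f(x) = x^(3/2)
(-1*(-28) + (f(5) + 4)*(-1))² = (-1*(-28) + (5^(3/2) + 4)*(-1))² = (28 + (5*√5 + 4)*(-1))² = (28 + (4 + 5*√5)*(-1))² = (28 + (-4 - 5*√5))² = (24 - 5*√5)²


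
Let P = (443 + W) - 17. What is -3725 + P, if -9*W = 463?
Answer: -30154/9 ≈ -3350.4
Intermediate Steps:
W = -463/9 (W = -1/9*463 = -463/9 ≈ -51.444)
P = 3371/9 (P = (443 - 463/9) - 17 = 3524/9 - 17 = 3371/9 ≈ 374.56)
-3725 + P = -3725 + 3371/9 = -30154/9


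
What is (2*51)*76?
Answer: 7752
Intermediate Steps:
(2*51)*76 = 102*76 = 7752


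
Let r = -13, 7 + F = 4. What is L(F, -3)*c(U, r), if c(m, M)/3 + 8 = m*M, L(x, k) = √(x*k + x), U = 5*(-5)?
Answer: 951*√6 ≈ 2329.5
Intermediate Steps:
F = -3 (F = -7 + 4 = -3)
U = -25
L(x, k) = √(x + k*x) (L(x, k) = √(k*x + x) = √(x + k*x))
c(m, M) = -24 + 3*M*m (c(m, M) = -24 + 3*(m*M) = -24 + 3*(M*m) = -24 + 3*M*m)
L(F, -3)*c(U, r) = √(-3*(1 - 3))*(-24 + 3*(-13)*(-25)) = √(-3*(-2))*(-24 + 975) = √6*951 = 951*√6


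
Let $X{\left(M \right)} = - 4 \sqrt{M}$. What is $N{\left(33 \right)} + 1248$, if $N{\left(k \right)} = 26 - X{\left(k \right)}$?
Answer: $1274 + 4 \sqrt{33} \approx 1297.0$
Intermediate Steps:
$N{\left(k \right)} = 26 + 4 \sqrt{k}$ ($N{\left(k \right)} = 26 - - 4 \sqrt{k} = 26 + 4 \sqrt{k}$)
$N{\left(33 \right)} + 1248 = \left(26 + 4 \sqrt{33}\right) + 1248 = 1274 + 4 \sqrt{33}$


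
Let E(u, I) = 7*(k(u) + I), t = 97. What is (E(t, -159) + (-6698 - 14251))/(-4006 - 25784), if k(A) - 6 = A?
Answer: 21341/29790 ≈ 0.71638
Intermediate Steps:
k(A) = 6 + A
E(u, I) = 42 + 7*I + 7*u (E(u, I) = 7*((6 + u) + I) = 7*(6 + I + u) = 42 + 7*I + 7*u)
(E(t, -159) + (-6698 - 14251))/(-4006 - 25784) = ((42 + 7*(-159) + 7*97) + (-6698 - 14251))/(-4006 - 25784) = ((42 - 1113 + 679) - 20949)/(-29790) = (-392 - 20949)*(-1/29790) = -21341*(-1/29790) = 21341/29790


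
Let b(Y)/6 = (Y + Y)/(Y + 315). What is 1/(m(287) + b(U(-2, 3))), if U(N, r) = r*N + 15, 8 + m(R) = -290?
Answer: -3/893 ≈ -0.0033595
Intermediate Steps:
m(R) = -298 (m(R) = -8 - 290 = -298)
U(N, r) = 15 + N*r (U(N, r) = N*r + 15 = 15 + N*r)
b(Y) = 12*Y/(315 + Y) (b(Y) = 6*((Y + Y)/(Y + 315)) = 6*((2*Y)/(315 + Y)) = 6*(2*Y/(315 + Y)) = 12*Y/(315 + Y))
1/(m(287) + b(U(-2, 3))) = 1/(-298 + 12*(15 - 2*3)/(315 + (15 - 2*3))) = 1/(-298 + 12*(15 - 6)/(315 + (15 - 6))) = 1/(-298 + 12*9/(315 + 9)) = 1/(-298 + 12*9/324) = 1/(-298 + 12*9*(1/324)) = 1/(-298 + ⅓) = 1/(-893/3) = -3/893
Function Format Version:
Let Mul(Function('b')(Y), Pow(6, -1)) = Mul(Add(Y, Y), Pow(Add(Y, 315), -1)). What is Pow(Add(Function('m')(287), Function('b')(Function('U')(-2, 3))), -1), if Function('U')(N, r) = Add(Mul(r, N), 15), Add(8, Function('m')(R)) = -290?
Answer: Rational(-3, 893) ≈ -0.0033595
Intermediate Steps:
Function('m')(R) = -298 (Function('m')(R) = Add(-8, -290) = -298)
Function('U')(N, r) = Add(15, Mul(N, r)) (Function('U')(N, r) = Add(Mul(N, r), 15) = Add(15, Mul(N, r)))
Function('b')(Y) = Mul(12, Y, Pow(Add(315, Y), -1)) (Function('b')(Y) = Mul(6, Mul(Add(Y, Y), Pow(Add(Y, 315), -1))) = Mul(6, Mul(Mul(2, Y), Pow(Add(315, Y), -1))) = Mul(6, Mul(2, Y, Pow(Add(315, Y), -1))) = Mul(12, Y, Pow(Add(315, Y), -1)))
Pow(Add(Function('m')(287), Function('b')(Function('U')(-2, 3))), -1) = Pow(Add(-298, Mul(12, Add(15, Mul(-2, 3)), Pow(Add(315, Add(15, Mul(-2, 3))), -1))), -1) = Pow(Add(-298, Mul(12, Add(15, -6), Pow(Add(315, Add(15, -6)), -1))), -1) = Pow(Add(-298, Mul(12, 9, Pow(Add(315, 9), -1))), -1) = Pow(Add(-298, Mul(12, 9, Pow(324, -1))), -1) = Pow(Add(-298, Mul(12, 9, Rational(1, 324))), -1) = Pow(Add(-298, Rational(1, 3)), -1) = Pow(Rational(-893, 3), -1) = Rational(-3, 893)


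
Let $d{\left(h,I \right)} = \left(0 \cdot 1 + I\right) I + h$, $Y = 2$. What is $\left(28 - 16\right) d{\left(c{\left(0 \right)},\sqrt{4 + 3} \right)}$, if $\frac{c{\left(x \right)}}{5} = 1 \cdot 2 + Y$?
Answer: $324$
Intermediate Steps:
$c{\left(x \right)} = 20$ ($c{\left(x \right)} = 5 \left(1 \cdot 2 + 2\right) = 5 \left(2 + 2\right) = 5 \cdot 4 = 20$)
$d{\left(h,I \right)} = h + I^{2}$ ($d{\left(h,I \right)} = \left(0 + I\right) I + h = I I + h = I^{2} + h = h + I^{2}$)
$\left(28 - 16\right) d{\left(c{\left(0 \right)},\sqrt{4 + 3} \right)} = \left(28 - 16\right) \left(20 + \left(\sqrt{4 + 3}\right)^{2}\right) = 12 \left(20 + \left(\sqrt{7}\right)^{2}\right) = 12 \left(20 + 7\right) = 12 \cdot 27 = 324$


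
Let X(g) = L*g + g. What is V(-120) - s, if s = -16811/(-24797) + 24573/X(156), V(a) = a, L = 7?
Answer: -1447971843/10315552 ≈ -140.37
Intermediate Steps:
X(g) = 8*g (X(g) = 7*g + g = 8*g)
s = 210105603/10315552 (s = -16811/(-24797) + 24573/((8*156)) = -16811*(-1/24797) + 24573/1248 = 16811/24797 + 24573*(1/1248) = 16811/24797 + 8191/416 = 210105603/10315552 ≈ 20.368)
V(-120) - s = -120 - 1*210105603/10315552 = -120 - 210105603/10315552 = -1447971843/10315552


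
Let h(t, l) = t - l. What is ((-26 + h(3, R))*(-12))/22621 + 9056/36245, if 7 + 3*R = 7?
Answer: 214859396/819898145 ≈ 0.26206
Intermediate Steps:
R = 0 (R = -7/3 + (⅓)*7 = -7/3 + 7/3 = 0)
((-26 + h(3, R))*(-12))/22621 + 9056/36245 = ((-26 + (3 - 1*0))*(-12))/22621 + 9056/36245 = ((-26 + (3 + 0))*(-12))*(1/22621) + 9056*(1/36245) = ((-26 + 3)*(-12))*(1/22621) + 9056/36245 = -23*(-12)*(1/22621) + 9056/36245 = 276*(1/22621) + 9056/36245 = 276/22621 + 9056/36245 = 214859396/819898145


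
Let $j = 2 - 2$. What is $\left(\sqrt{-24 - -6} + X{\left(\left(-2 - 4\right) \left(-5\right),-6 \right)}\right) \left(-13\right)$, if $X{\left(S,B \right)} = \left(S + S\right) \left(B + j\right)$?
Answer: $4680 - 39 i \sqrt{2} \approx 4680.0 - 55.154 i$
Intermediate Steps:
$j = 0$
$X{\left(S,B \right)} = 2 B S$ ($X{\left(S,B \right)} = \left(S + S\right) \left(B + 0\right) = 2 S B = 2 B S$)
$\left(\sqrt{-24 - -6} + X{\left(\left(-2 - 4\right) \left(-5\right),-6 \right)}\right) \left(-13\right) = \left(\sqrt{-24 - -6} + 2 \left(-6\right) \left(-2 - 4\right) \left(-5\right)\right) \left(-13\right) = \left(\sqrt{-24 + 6} + 2 \left(-6\right) \left(\left(-6\right) \left(-5\right)\right)\right) \left(-13\right) = \left(\sqrt{-18} + 2 \left(-6\right) 30\right) \left(-13\right) = \left(3 i \sqrt{2} - 360\right) \left(-13\right) = \left(-360 + 3 i \sqrt{2}\right) \left(-13\right) = 4680 - 39 i \sqrt{2}$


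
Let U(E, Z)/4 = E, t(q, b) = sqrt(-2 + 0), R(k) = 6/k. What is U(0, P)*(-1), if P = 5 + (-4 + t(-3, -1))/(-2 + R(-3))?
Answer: 0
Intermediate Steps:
t(q, b) = I*sqrt(2) (t(q, b) = sqrt(-2) = I*sqrt(2))
P = 6 - I*sqrt(2)/4 (P = 5 + (-4 + I*sqrt(2))/(-2 + 6/(-3)) = 5 + (-4 + I*sqrt(2))/(-2 + 6*(-1/3)) = 5 + (-4 + I*sqrt(2))/(-2 - 2) = 5 + (-4 + I*sqrt(2))/(-4) = 5 + (-4 + I*sqrt(2))*(-1/4) = 5 + (1 - I*sqrt(2)/4) = 6 - I*sqrt(2)/4 ≈ 6.0 - 0.35355*I)
U(E, Z) = 4*E
U(0, P)*(-1) = (4*0)*(-1) = 0*(-1) = 0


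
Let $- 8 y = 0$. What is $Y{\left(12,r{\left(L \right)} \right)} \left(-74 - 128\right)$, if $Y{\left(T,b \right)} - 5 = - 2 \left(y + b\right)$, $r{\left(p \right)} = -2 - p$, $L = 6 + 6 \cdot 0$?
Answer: $-4242$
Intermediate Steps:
$y = 0$ ($y = \left(- \frac{1}{8}\right) 0 = 0$)
$L = 6$ ($L = 6 + 0 = 6$)
$Y{\left(T,b \right)} = 5 - 2 b$ ($Y{\left(T,b \right)} = 5 - 2 \left(0 + b\right) = 5 - 2 b$)
$Y{\left(12,r{\left(L \right)} \right)} \left(-74 - 128\right) = \left(5 - 2 \left(-2 - 6\right)\right) \left(-74 - 128\right) = \left(5 - 2 \left(-2 - 6\right)\right) \left(-202\right) = \left(5 - -16\right) \left(-202\right) = \left(5 + 16\right) \left(-202\right) = 21 \left(-202\right) = -4242$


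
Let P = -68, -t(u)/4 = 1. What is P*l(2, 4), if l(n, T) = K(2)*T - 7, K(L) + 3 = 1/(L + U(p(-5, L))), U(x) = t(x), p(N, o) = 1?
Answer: 1428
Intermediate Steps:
t(u) = -4 (t(u) = -4*1 = -4)
U(x) = -4
K(L) = -3 + 1/(-4 + L) (K(L) = -3 + 1/(L - 4) = -3 + 1/(-4 + L))
l(n, T) = -7 - 7*T/2 (l(n, T) = ((13 - 3*2)/(-4 + 2))*T - 7 = ((13 - 6)/(-2))*T - 7 = (-1/2*7)*T - 7 = -7*T/2 - 7 = -7 - 7*T/2)
P*l(2, 4) = -68*(-7 - 7/2*4) = -68*(-7 - 14) = -68*(-21) = 1428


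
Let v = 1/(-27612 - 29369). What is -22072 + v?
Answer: -1257684633/56981 ≈ -22072.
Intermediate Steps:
v = -1/56981 (v = 1/(-56981) = -1/56981 ≈ -1.7550e-5)
-22072 + v = -22072 - 1/56981 = -1257684633/56981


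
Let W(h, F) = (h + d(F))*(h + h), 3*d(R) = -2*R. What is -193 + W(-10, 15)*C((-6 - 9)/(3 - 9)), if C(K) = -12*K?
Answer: -12193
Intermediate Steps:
d(R) = -2*R/3 (d(R) = (-2*R)/3 = -2*R/3)
W(h, F) = 2*h*(h - 2*F/3) (W(h, F) = (h - 2*F/3)*(h + h) = (h - 2*F/3)*(2*h) = 2*h*(h - 2*F/3))
-193 + W(-10, 15)*C((-6 - 9)/(3 - 9)) = -193 + ((⅔)*(-10)*(-2*15 + 3*(-10)))*(-12*(-6 - 9)/(3 - 9)) = -193 + ((⅔)*(-10)*(-30 - 30))*(-(-180)/(-6)) = -193 + ((⅔)*(-10)*(-60))*(-(-180)*(-1)/6) = -193 + 400*(-12*5/2) = -193 + 400*(-30) = -193 - 12000 = -12193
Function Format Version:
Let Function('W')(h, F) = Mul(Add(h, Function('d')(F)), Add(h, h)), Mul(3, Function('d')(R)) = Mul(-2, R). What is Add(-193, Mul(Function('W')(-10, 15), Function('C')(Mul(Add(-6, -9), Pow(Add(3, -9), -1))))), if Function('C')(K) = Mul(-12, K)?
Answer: -12193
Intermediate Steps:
Function('d')(R) = Mul(Rational(-2, 3), R) (Function('d')(R) = Mul(Rational(1, 3), Mul(-2, R)) = Mul(Rational(-2, 3), R))
Function('W')(h, F) = Mul(2, h, Add(h, Mul(Rational(-2, 3), F))) (Function('W')(h, F) = Mul(Add(h, Mul(Rational(-2, 3), F)), Add(h, h)) = Mul(Add(h, Mul(Rational(-2, 3), F)), Mul(2, h)) = Mul(2, h, Add(h, Mul(Rational(-2, 3), F))))
Add(-193, Mul(Function('W')(-10, 15), Function('C')(Mul(Add(-6, -9), Pow(Add(3, -9), -1))))) = Add(-193, Mul(Mul(Rational(2, 3), -10, Add(Mul(-2, 15), Mul(3, -10))), Mul(-12, Mul(Add(-6, -9), Pow(Add(3, -9), -1))))) = Add(-193, Mul(Mul(Rational(2, 3), -10, Add(-30, -30)), Mul(-12, Mul(-15, Pow(-6, -1))))) = Add(-193, Mul(Mul(Rational(2, 3), -10, -60), Mul(-12, Mul(-15, Rational(-1, 6))))) = Add(-193, Mul(400, Mul(-12, Rational(5, 2)))) = Add(-193, Mul(400, -30)) = Add(-193, -12000) = -12193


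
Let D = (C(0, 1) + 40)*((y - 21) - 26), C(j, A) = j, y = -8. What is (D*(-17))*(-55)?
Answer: -2057000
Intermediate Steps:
D = -2200 (D = (0 + 40)*((-8 - 21) - 26) = 40*(-29 - 26) = 40*(-55) = -2200)
(D*(-17))*(-55) = -2200*(-17)*(-55) = 37400*(-55) = -2057000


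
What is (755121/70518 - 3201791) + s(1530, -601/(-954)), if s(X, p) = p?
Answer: -17949756306275/5606181 ≈ -3.2018e+6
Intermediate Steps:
(755121/70518 - 3201791) + s(1530, -601/(-954)) = (755121/70518 - 3201791) - 601/(-954) = (755121*(1/70518) - 3201791) - 601*(-1/954) = (251707/23506 - 3201791) + 601/954 = -75261047539/23506 + 601/954 = -17949756306275/5606181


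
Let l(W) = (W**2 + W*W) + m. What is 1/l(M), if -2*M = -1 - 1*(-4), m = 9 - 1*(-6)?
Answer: 2/39 ≈ 0.051282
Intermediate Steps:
m = 15 (m = 9 + 6 = 15)
M = -3/2 (M = -(-1 - 1*(-4))/2 = -(-1 + 4)/2 = -1/2*3 = -3/2 ≈ -1.5000)
l(W) = 15 + 2*W**2 (l(W) = (W**2 + W*W) + 15 = (W**2 + W**2) + 15 = 2*W**2 + 15 = 15 + 2*W**2)
1/l(M) = 1/(15 + 2*(-3/2)**2) = 1/(15 + 2*(9/4)) = 1/(15 + 9/2) = 1/(39/2) = 2/39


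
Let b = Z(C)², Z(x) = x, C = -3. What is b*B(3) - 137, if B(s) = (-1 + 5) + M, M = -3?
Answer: -128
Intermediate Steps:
B(s) = 1 (B(s) = (-1 + 5) - 3 = 4 - 3 = 1)
b = 9 (b = (-3)² = 9)
b*B(3) - 137 = 9*1 - 137 = 9 - 137 = -128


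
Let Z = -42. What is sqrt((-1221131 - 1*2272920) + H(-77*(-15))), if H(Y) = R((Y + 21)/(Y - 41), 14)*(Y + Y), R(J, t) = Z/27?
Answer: I*sqrt(31478799)/3 ≈ 1870.2*I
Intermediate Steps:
R(J, t) = -14/9 (R(J, t) = -42/27 = -42*1/27 = -14/9)
H(Y) = -28*Y/9 (H(Y) = -14*(Y + Y)/9 = -28*Y/9)
sqrt((-1221131 - 1*2272920) + H(-77*(-15))) = sqrt((-1221131 - 1*2272920) - (-2156)*(-15)/9) = sqrt((-1221131 - 2272920) - 28/9*1155) = sqrt(-3494051 - 10780/3) = sqrt(-10492933/3) = I*sqrt(31478799)/3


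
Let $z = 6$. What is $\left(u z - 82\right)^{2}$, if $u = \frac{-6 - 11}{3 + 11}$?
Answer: $\frac{390625}{49} \approx 7971.9$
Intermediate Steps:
$u = - \frac{17}{14} \approx -1.2143$
$\left(u z - 82\right)^{2} = \left(\left(- \frac{17}{14}\right) 6 - 82\right)^{2} = \left(- \frac{51}{7} - 82\right)^{2} = \left(- \frac{625}{7}\right)^{2} = \frac{390625}{49}$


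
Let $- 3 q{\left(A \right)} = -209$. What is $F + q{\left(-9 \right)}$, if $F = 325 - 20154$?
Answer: $- \frac{59278}{3} \approx -19759.0$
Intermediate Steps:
$q{\left(A \right)} = \frac{209}{3}$ ($q{\left(A \right)} = \left(- \frac{1}{3}\right) \left(-209\right) = \frac{209}{3}$)
$F = -19829$
$F + q{\left(-9 \right)} = -19829 + \frac{209}{3} = - \frac{59278}{3}$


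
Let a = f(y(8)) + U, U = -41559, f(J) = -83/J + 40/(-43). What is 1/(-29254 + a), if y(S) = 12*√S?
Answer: -150837070464/10681365771583391 + 3683208*√2/10681365771583391 ≈ -1.4121e-5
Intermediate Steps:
f(J) = -40/43 - 83/J (f(J) = -83/J + 40*(-1/43) = -83/J - 40/43 = -40/43 - 83/J)
a = -1787077/43 - 83*√2/48 (a = (-40/43 - 83*√2/48) - 41559 = -1787077/43 - 83*√2/48 ≈ -41562.)
1/(-29254 + a) = 1/(-29254 + (-1787077/43 - 83*√2/48)) = 1/(-3044999/43 - 83*√2/48)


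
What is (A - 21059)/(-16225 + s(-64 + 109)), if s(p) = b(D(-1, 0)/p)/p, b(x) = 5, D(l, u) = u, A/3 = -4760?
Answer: 318051/146024 ≈ 2.1781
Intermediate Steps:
A = -14280 (A = 3*(-4760) = -14280)
s(p) = 5/p
(A - 21059)/(-16225 + s(-64 + 109)) = (-14280 - 21059)/(-16225 + 5/(-64 + 109)) = -35339/(-16225 + 5/45) = -35339/(-16225 + 5*(1/45)) = -35339/(-16225 + ⅑) = -35339/(-146024/9) = -35339*(-9/146024) = 318051/146024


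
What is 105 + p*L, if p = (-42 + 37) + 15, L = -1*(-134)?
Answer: 1445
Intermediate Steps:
L = 134
p = 10 (p = -5 + 15 = 10)
105 + p*L = 105 + 10*134 = 105 + 1340 = 1445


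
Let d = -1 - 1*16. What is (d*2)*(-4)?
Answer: 136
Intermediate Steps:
d = -17 (d = -1 - 16 = -17)
(d*2)*(-4) = -17*2*(-4) = -34*(-4) = 136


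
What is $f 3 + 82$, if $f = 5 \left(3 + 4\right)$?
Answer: $187$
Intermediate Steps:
$f = 35$ ($f = 5 \cdot 7 = 35$)
$f 3 + 82 = 35 \cdot 3 + 82 = 105 + 82 = 187$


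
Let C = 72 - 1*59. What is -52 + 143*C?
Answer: 1807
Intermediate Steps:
C = 13 (C = 72 - 59 = 13)
-52 + 143*C = -52 + 143*13 = -52 + 1859 = 1807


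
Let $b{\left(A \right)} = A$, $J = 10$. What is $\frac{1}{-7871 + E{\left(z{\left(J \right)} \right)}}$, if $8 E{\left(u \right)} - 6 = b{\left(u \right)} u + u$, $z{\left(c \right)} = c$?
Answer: $- \frac{2}{15713} \approx -0.00012728$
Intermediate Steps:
$E{\left(u \right)} = \frac{3}{4} + \frac{u}{8} + \frac{u^{2}}{8}$ ($E{\left(u \right)} = \frac{3}{4} + \frac{u u + u}{8} = \frac{3}{4} + \frac{u^{2} + u}{8} = \frac{3}{4} + \frac{u + u^{2}}{8} = \frac{3}{4} + \left(\frac{u}{8} + \frac{u^{2}}{8}\right) = \frac{3}{4} + \frac{u}{8} + \frac{u^{2}}{8}$)
$\frac{1}{-7871 + E{\left(z{\left(J \right)} \right)}} = \frac{1}{-7871 + \left(\frac{3}{4} + \frac{1}{8} \cdot 10 + \frac{10^{2}}{8}\right)} = \frac{1}{-7871 + \left(\frac{3}{4} + \frac{5}{4} + \frac{1}{8} \cdot 100\right)} = \frac{1}{-7871 + \left(\frac{3}{4} + \frac{5}{4} + \frac{25}{2}\right)} = \frac{1}{-7871 + \frac{29}{2}} = \frac{1}{- \frac{15713}{2}} = - \frac{2}{15713}$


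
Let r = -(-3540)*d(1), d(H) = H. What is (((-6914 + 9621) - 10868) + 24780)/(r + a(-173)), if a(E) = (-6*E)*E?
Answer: -16619/176034 ≈ -0.094408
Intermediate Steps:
a(E) = -6*E**2
r = 3540 (r = -(-3540) = -118*(-30) = 3540)
(((-6914 + 9621) - 10868) + 24780)/(r + a(-173)) = (((-6914 + 9621) - 10868) + 24780)/(3540 - 6*(-173)**2) = ((2707 - 10868) + 24780)/(3540 - 6*29929) = (-8161 + 24780)/(3540 - 179574) = 16619/(-176034) = 16619*(-1/176034) = -16619/176034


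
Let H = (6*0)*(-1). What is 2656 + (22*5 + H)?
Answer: 2766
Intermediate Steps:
H = 0 (H = 0*(-1) = 0)
2656 + (22*5 + H) = 2656 + (22*5 + 0) = 2656 + (110 + 0) = 2656 + 110 = 2766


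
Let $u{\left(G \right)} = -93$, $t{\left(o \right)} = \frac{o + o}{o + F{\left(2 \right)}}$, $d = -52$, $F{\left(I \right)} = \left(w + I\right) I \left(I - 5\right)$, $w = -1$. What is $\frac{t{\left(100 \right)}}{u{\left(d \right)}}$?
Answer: $- \frac{100}{4371} \approx -0.022878$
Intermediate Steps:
$F{\left(I \right)} = I \left(-1 + I\right) \left(-5 + I\right)$ ($F{\left(I \right)} = \left(-1 + I\right) I \left(I - 5\right) = I \left(-1 + I\right) \left(-5 + I\right)$)
$t{\left(o \right)} = \frac{2 o}{-6 + o}$ ($t{\left(o \right)} = \frac{o + o}{o + 2 \left(5 + 2^{2} - 12\right)} = \frac{2 o}{o + 2 \left(5 + 4 - 12\right)} = \frac{2 o}{o + 2 \left(-3\right)} = \frac{2 o}{o - 6} = \frac{2 o}{-6 + o}$)
$\frac{t{\left(100 \right)}}{u{\left(d \right)}} = \frac{2 \cdot 100 \frac{1}{-6 + 100}}{-93} = 2 \cdot 100 \cdot \frac{1}{94} \left(- \frac{1}{93}\right) = \frac{100}{47} \left(- \frac{1}{93}\right) = - \frac{100}{4371}$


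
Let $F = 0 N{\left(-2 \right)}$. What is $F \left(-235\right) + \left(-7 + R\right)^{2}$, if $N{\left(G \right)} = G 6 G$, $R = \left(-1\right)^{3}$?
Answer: $64$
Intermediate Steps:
$R = -1$
$N{\left(G \right)} = 6 G^{2}$ ($N{\left(G \right)} = 6 G G = 6 G^{2}$)
$F = 0$ ($F = 0 \cdot 6 \left(-2\right)^{2} = 0 \cdot 6 \cdot 4 = 0 \cdot 24 = 0$)
$F \left(-235\right) + \left(-7 + R\right)^{2} = 0 \left(-235\right) + \left(-7 - 1\right)^{2} = 0 + \left(-8\right)^{2} = 0 + 64 = 64$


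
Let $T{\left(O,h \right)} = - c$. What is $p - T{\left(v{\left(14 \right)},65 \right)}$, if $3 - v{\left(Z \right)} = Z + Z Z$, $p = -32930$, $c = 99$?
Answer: $-32831$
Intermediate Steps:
$v{\left(Z \right)} = 3 - Z - Z^{2}$ ($v{\left(Z \right)} = 3 - \left(Z + Z Z\right) = 3 - \left(Z + Z^{2}\right) = 3 - Z - Z^{2}$)
$T{\left(O,h \right)} = -99$ ($T{\left(O,h \right)} = \left(-1\right) 99 = -99$)
$p - T{\left(v{\left(14 \right)},65 \right)} = -32930 - -99 = -32930 + 99 = -32831$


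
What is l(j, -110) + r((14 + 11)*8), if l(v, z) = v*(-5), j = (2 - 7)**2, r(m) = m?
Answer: 75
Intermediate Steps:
j = 25 (j = (-5)**2 = 25)
l(v, z) = -5*v
l(j, -110) + r((14 + 11)*8) = -5*25 + (14 + 11)*8 = -125 + 25*8 = -125 + 200 = 75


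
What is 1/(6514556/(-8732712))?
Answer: -2183178/1628639 ≈ -1.3405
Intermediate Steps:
1/(6514556/(-8732712)) = 1/(6514556*(-1/8732712)) = 1/(-1628639/2183178) = -2183178/1628639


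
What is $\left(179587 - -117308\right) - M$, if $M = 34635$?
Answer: $262260$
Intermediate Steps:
$\left(179587 - -117308\right) - M = \left(179587 - -117308\right) - 34635 = \left(179587 + 117308\right) - 34635 = 296895 - 34635 = 262260$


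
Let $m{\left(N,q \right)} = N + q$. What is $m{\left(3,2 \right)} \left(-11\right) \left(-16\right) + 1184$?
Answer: $2064$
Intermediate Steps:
$m{\left(3,2 \right)} \left(-11\right) \left(-16\right) + 1184 = \left(3 + 2\right) \left(-11\right) \left(-16\right) + 1184 = 5 \left(-11\right) \left(-16\right) + 1184 = \left(-55\right) \left(-16\right) + 1184 = 880 + 1184 = 2064$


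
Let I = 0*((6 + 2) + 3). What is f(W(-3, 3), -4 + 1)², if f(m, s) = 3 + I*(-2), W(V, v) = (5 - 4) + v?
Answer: 9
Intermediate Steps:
W(V, v) = 1 + v
I = 0 (I = 0*(8 + 3) = 0*11 = 0)
f(m, s) = 3 (f(m, s) = 3 + 0*(-2) = 3 + 0 = 3)
f(W(-3, 3), -4 + 1)² = 3² = 9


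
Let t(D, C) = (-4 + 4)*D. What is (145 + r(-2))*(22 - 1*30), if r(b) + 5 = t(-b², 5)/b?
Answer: -1120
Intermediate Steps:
t(D, C) = 0 (t(D, C) = 0*D = 0)
r(b) = -5 (r(b) = -5 + 0/b = -5 + 0 = -5)
(145 + r(-2))*(22 - 1*30) = (145 - 5)*(22 - 1*30) = 140*(22 - 30) = 140*(-8) = -1120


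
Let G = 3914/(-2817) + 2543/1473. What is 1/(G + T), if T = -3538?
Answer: -1383147/4893107983 ≈ -0.00028267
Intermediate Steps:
G = 466103/1383147 (G = 3914*(-1/2817) + 2543*(1/1473) = -3914/2817 + 2543/1473 = 466103/1383147 ≈ 0.33699)
1/(G + T) = 1/(466103/1383147 - 3538) = 1/(-4893107983/1383147) = -1383147/4893107983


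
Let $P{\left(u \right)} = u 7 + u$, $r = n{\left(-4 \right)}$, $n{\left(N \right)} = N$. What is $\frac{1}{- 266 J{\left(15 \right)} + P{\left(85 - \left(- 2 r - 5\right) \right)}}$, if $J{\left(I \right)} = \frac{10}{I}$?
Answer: $\frac{3}{1436} \approx 0.0020891$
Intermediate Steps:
$r = -4$
$P{\left(u \right)} = 8 u$ ($P{\left(u \right)} = 7 u + u = 8 u$)
$\frac{1}{- 266 J{\left(15 \right)} + P{\left(85 - \left(- 2 r - 5\right) \right)}} = \frac{1}{- 266 \cdot \frac{10}{15} + 8 \left(85 - \left(\left(-2\right) \left(-4\right) - 5\right)\right)} = \frac{1}{- 266 \cdot 10 \cdot \frac{1}{15} + 8 \left(85 - \left(8 - 5\right)\right)} = \frac{1}{\left(-266\right) \frac{2}{3} + 8 \left(85 - 3\right)} = \frac{1}{- \frac{532}{3} + 8 \left(85 - 3\right)} = \frac{1}{- \frac{532}{3} + 8 \cdot 82} = \frac{1}{- \frac{532}{3} + 656} = \frac{1}{\frac{1436}{3}} = \frac{3}{1436}$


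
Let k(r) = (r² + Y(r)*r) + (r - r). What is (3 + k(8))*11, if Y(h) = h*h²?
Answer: 45793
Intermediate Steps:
Y(h) = h³
k(r) = r² + r⁴ (k(r) = (r² + r³*r) + (r - r) = (r² + r⁴) + 0 = r² + r⁴)
(3 + k(8))*11 = (3 + (8² + 8⁴))*11 = (3 + (64 + 4096))*11 = (3 + 4160)*11 = 4163*11 = 45793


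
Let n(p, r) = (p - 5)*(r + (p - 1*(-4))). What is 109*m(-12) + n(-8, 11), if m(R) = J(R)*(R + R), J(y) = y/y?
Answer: -2707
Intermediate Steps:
J(y) = 1
n(p, r) = (-5 + p)*(4 + p + r) (n(p, r) = (-5 + p)*(r + (p + 4)) = (-5 + p)*(r + (4 + p)) = (-5 + p)*(4 + p + r))
m(R) = 2*R (m(R) = 1*(R + R) = 1*(2*R) = 2*R)
109*m(-12) + n(-8, 11) = 109*(2*(-12)) + (-20 + (-8)**2 - 1*(-8) - 5*11 - 8*11) = 109*(-24) + (-20 + 64 + 8 - 55 - 88) = -2616 - 91 = -2707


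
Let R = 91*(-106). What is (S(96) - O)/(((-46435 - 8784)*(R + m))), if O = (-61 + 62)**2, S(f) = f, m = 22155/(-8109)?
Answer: 256785/1440140399537 ≈ 1.7831e-7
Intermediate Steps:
m = -7385/2703 (m = 22155*(-1/8109) = -7385/2703 ≈ -2.7322)
R = -9646
O = 1 (O = 1**2 = 1)
(S(96) - O)/(((-46435 - 8784)*(R + m))) = (96 - 1*1)/(((-46435 - 8784)*(-9646 - 7385/2703))) = (96 - 1)/((-55219*(-26080523/2703))) = 95/(1440140399537/2703) = 95*(2703/1440140399537) = 256785/1440140399537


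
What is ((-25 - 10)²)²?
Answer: 1500625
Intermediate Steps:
((-25 - 10)²)² = ((-35)²)² = 1225² = 1500625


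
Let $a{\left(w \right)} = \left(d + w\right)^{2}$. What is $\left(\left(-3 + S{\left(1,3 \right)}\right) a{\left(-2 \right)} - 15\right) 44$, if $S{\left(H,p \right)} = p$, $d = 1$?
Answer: $-660$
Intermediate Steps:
$a{\left(w \right)} = \left(1 + w\right)^{2}$
$\left(\left(-3 + S{\left(1,3 \right)}\right) a{\left(-2 \right)} - 15\right) 44 = \left(\left(-3 + 3\right) \left(1 - 2\right)^{2} - 15\right) 44 = \left(0 \left(-1\right)^{2} - 15\right) 44 = \left(0 \cdot 1 - 15\right) 44 = \left(0 - 15\right) 44 = \left(-15\right) 44 = -660$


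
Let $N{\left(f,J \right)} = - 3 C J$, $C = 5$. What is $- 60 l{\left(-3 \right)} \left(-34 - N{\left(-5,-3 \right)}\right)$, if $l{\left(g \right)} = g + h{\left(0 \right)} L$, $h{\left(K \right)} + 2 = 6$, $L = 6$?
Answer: $99540$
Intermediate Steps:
$h{\left(K \right)} = 4$ ($h{\left(K \right)} = -2 + 6 = 4$)
$N{\left(f,J \right)} = - 15 J$ ($N{\left(f,J \right)} = \left(-3\right) 5 J = - 15 J$)
$l{\left(g \right)} = 24 + g$ ($l{\left(g \right)} = g + 4 \cdot 6 = g + 24 = 24 + g$)
$- 60 l{\left(-3 \right)} \left(-34 - N{\left(-5,-3 \right)}\right) = - 60 \left(24 - 3\right) \left(-34 - \left(-15\right) \left(-3\right)\right) = \left(-60\right) 21 \left(-34 - 45\right) = - 1260 \left(-34 - 45\right) = \left(-1260\right) \left(-79\right) = 99540$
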